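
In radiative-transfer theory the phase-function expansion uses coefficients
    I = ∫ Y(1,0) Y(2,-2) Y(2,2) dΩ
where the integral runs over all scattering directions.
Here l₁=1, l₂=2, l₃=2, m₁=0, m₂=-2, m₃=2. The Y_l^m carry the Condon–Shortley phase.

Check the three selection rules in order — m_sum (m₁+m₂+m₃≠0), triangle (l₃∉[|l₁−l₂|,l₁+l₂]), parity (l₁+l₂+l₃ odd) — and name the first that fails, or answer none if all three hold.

parity

Σmᵢ = 0  ✓
l₃∈[|l₁−l₂|,l₁+l₂]=[1,3], have l₃=2  ✓
Σlᵢ = 5 ⇒ odd  ✗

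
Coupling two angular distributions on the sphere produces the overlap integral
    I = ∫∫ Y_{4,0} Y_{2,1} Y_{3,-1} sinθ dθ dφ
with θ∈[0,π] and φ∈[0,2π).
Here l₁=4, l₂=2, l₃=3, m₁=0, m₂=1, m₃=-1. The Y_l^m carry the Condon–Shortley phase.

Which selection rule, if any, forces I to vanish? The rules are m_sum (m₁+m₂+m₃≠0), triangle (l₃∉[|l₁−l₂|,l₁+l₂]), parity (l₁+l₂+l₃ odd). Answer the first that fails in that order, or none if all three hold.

parity

azimuthal sum: 0 + 1 − 1 = 0  ✓
2 ≤ 3 ≤ 6 (triangle on l)  ✓
L = 4 + 2 + 3 = 9 (odd)  ✗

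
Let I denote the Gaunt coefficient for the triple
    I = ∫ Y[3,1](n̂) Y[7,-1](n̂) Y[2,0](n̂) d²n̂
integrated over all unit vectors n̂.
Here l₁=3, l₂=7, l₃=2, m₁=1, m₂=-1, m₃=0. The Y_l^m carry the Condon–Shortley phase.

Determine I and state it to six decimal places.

triangle: need 4≤l₃≤10, have 2; I=0

0.000000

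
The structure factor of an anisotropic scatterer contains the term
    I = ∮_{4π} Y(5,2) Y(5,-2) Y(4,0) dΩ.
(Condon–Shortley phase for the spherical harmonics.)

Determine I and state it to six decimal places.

-0.021700

Rules hold: Σm=0, L=14 even, 0≤4≤10.
N = 11·11·9 = 1089
Δ = 6!·4!·4!/15! = 1/3153150
Racah Σ t=1..5: t=1:−1/69120 t=2:+1/1728 t=3:−1/576 t=4:+1/1728 t=5:−1/69120 = -7/11520
⇒ 3j(5 5 4; 0 0 0)² = 2/143, sgn -1
Racah Σ t=0..3: t=0:+1/25920 t=1:−1/1920 t=2:+1/1728 t=3:−1/20736 = 1/20736
⇒ 3j(5 5 4; 2 -2 0)² = 1/2574, sgn +1
4πI² = N·(3j₀)²·(3jₘ)² = 1/169
I = -1·√(0.00591716/4π) = -0.02169960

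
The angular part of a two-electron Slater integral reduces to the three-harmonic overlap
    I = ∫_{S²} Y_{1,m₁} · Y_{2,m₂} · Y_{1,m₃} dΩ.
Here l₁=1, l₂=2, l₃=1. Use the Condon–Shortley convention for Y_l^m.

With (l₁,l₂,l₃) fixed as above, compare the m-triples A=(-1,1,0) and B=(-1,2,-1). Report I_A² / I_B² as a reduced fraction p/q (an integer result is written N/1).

Same 1,2,1: normalisation and zero-m 3j drop out of the ratio.
A: Δ: 2! 0! 2! / 5! → 1/30; sum: t=2:+1/2 = 1/2; 3j²(1 2 1; -1 1 0) = Δ·Π!·Σ² = 1/10  (sign -1)
B: Δ: 2! 0! 2! / 5! → 1/30; sum: t=2:+1/4 = 1/4; 3j²(1 2 1; -1 2 -1) = Δ·Π!·Σ² = 1/5  (sign +1)
I_A²/I_B² = (1/10)/(1/5) = 1/2

1/2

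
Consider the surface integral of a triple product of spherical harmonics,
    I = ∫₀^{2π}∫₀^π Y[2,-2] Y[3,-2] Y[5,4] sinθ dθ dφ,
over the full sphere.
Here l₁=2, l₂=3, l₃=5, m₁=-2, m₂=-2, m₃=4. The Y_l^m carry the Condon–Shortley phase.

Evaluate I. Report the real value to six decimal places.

m-sum 0 ✓  L=10 even ✓  1≤5≤5 ✓
Π(2lᵢ+1) = 5×7×11 = 385
triangle coeff Δ(2,3,5) = 1/2310
Σ_t [0,0]: t=0:+1/144 = 1/144
(3j)²=10/231 [(2 3 5; 0 0 0)], sign=-1
Σ_t [0,0]: t=0:+1/2880 = 1/2880
(3j)²=3/55 [(2 3 5; -2 -2 4)], sign=-1
⇒ 4πI² = 10/11
I = (+1)√(10/11/(4π)) = 0.26896683

0.268967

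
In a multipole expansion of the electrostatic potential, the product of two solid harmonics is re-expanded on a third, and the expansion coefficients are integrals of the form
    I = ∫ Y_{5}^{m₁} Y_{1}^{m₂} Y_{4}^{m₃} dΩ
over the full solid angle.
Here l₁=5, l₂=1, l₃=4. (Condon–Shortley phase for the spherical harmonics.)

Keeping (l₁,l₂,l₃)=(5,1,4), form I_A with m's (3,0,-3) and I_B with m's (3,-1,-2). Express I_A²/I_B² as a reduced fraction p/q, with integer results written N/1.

4/7

l's match ⇒ only the (l;m) 3-j factors differ between A and B.
A: triangle coeff Δ(5,1,4) = 1/495; Σ_t [1,1]: t=1:−1/5040 = -1/5040; (3j)²=16/495 [(5 1 4; 3 0 -3)], sign=+1
B: triangle coeff Δ(5,1,4) = 1/495; Σ_t [0,0]: t=0:+1/2880 = 1/2880; (3j)²=28/495 [(5 1 4; 3 -1 -2)], sign=+1
I_A²/I_B² = (16/495)/(28/495) = 4/7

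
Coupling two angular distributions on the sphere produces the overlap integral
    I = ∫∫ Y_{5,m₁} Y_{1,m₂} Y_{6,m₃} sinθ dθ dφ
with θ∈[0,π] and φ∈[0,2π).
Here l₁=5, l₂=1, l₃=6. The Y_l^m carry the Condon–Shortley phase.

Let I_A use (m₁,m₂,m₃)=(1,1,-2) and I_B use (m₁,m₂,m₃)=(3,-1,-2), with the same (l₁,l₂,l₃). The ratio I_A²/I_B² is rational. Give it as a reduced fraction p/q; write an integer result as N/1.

14/3

Shared (l₁,l₂,l₃)=(5,1,6): N and (l;000)² cancel in I_A²/I_B².
A: Δ = 0!·10!·2!/13! = 1/858; Racah Σ t=0..0: t=0:+1/34560 = 1/34560; ⇒ 3j(5 1 6; 1 1 -2)² = 14/429, sgn +1
B: Δ = 0!·10!·2!/13! = 1/858; Racah Σ t=0..0: t=0:+1/161280 = 1/161280; ⇒ 3j(5 1 6; 3 -1 -2)² = 1/143, sgn +1
I_A²/I_B² = (14/429)/(1/143) = 14/3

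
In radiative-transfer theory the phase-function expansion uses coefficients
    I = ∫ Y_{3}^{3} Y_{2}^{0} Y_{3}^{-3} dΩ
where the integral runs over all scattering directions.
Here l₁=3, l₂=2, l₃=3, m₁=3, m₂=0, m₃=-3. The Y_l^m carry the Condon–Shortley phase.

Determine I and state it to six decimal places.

Rules hold: Σm=0, L=8 even, 1≤3≤5.
N = 7·5·7 = 245
Δ = 2!·4!·2!/9! = 1/3780
Racah Σ t=0..2: t=0:+1/24 t=1:−1/4 t=2:+1/24 = -1/6
⇒ 3j(3 2 3; 0 0 0)² = 4/105, sgn +1
Racah Σ t=0..0: t=0:+1/96 = 1/96
⇒ 3j(3 2 3; 3 0 -3)² = 5/84, sgn +1
4πI² = N·(3j₀)²·(3jₘ)² = 5/9
I = +1·√(0.555556/4π) = 0.21026104

0.210261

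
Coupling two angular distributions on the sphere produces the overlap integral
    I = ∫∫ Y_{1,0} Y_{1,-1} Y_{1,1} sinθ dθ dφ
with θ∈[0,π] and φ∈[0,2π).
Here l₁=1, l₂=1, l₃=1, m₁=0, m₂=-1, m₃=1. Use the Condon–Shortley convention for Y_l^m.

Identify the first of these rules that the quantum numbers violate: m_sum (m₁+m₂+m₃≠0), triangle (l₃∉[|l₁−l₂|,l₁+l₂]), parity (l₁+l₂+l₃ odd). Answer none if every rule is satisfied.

azimuthal sum: 0 − 1 + 1 = 0  ✓
0 ≤ 1 ≤ 2 (triangle on l)  ✓
L = 1 + 1 + 1 = 3 (odd)  ✗

parity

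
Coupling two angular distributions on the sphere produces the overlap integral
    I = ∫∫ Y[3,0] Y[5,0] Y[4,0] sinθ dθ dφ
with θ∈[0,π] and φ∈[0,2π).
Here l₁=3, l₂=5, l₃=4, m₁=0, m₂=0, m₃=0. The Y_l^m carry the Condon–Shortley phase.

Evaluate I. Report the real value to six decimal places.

0.148374

Rules hold: Σm=0, L=12 even, 2≤4≤8.
N = 7·11·9 = 693
Δ = 4!·2!·6!/13! = 1/180180
Racah Σ t=1..3: t=1:−1/576 t=2:+1/144 t=3:−1/576 = 1/288
⇒ 3j(3 5 4; 0 0 0)² = 20/1001, sgn +1
(m-triple is (0,0,0) — same symbol as above.)
4πI² = N·(3j₀)²·(3jₘ)² = 3600/13013
I = +1·√(0.276646/4π) = 0.14837393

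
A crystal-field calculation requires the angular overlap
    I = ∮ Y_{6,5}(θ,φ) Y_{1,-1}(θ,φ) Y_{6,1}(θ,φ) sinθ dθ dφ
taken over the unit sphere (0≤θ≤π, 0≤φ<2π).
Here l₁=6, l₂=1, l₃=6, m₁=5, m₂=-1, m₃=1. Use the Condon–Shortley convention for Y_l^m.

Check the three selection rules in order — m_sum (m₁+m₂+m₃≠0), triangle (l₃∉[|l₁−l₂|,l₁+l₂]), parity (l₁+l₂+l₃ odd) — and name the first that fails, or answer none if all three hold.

m_sum

Σmᵢ = 5  ✗
l₃∈[|l₁−l₂|,l₁+l₂]=[5,7], have l₃=6
Σlᵢ = 13 ⇒ odd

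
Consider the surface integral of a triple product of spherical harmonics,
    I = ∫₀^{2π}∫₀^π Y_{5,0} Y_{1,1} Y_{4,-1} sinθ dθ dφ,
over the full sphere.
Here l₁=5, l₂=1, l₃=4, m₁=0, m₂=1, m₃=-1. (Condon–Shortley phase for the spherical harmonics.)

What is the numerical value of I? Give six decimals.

Rules hold: Σm=0, L=10 even, 4≤4≤6.
N = 11·3·9 = 297
Δ = 2!·8!·0!/11! = 1/495
Racah Σ t=1..1: t=1:−1/576 = -1/576
⇒ 3j(5 1 4; 0 0 0)² = 5/99, sgn -1
Racah Σ t=2..2: t=2:+1/1440 = 1/1440
⇒ 3j(5 1 4; 0 1 -1)² = 2/99, sgn -1
4πI² = N·(3j₀)²·(3jₘ)² = 10/33
I = +1·√(0.30303/4π) = 0.15528807

0.155288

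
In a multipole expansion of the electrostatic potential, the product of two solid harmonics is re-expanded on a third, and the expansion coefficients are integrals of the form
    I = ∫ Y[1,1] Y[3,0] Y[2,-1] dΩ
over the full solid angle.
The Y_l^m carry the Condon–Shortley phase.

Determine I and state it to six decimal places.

m-sum 0 ✓  L=6 even ✓  2≤2≤4 ✓
Π(2lᵢ+1) = 3×7×5 = 105
triangle coeff Δ(1,3,2) = 1/105
Σ_t [1,1]: t=1:−1/4 = -1/4
(3j)²=3/35 [(1 3 2; 0 0 0)], sign=-1
Σ_t [0,0]: t=0:+1/12 = 1/12
(3j)²=1/35 [(1 3 2; 1 0 -1)], sign=-1
⇒ 4πI² = 9/35
I = (+1)√(9/35/(4π)) = 0.14304817

0.143048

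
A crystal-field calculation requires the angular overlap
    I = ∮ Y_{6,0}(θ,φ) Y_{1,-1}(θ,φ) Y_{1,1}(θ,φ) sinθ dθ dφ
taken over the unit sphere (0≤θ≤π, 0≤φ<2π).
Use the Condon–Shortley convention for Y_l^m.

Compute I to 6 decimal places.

0.000000

l₃=1 ∉ [5,7] — triangle fails ⇒ I = 0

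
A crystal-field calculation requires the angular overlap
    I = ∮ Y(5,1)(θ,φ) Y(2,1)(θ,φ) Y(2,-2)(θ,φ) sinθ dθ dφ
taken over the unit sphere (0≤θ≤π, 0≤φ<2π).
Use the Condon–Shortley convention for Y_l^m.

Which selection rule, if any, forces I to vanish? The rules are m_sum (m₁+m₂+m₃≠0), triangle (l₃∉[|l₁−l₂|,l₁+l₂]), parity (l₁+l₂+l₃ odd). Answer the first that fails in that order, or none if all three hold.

triangle

azimuthal sum: 1 + 1 − 2 = 0  ✓
3 ≤ 2 ≤ 7 (triangle on l)  ✗
L = 5 + 2 + 2 = 9 (odd)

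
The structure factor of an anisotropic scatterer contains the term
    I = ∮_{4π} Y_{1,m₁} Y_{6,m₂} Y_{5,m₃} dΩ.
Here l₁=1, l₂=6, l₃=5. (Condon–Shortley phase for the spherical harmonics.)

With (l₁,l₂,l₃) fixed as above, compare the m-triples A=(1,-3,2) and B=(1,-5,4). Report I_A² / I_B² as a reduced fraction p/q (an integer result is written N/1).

36/55

l's match ⇒ only the (l;m) 3-j factors differ between A and B.
A: triangle coeff Δ(1,6,5) = 1/858; Σ_t [0,0]: t=0:+1/60480 = 1/60480; (3j)²=6/143 [(1 6 5; 1 -3 2)], sign=-1
B: triangle coeff Δ(1,6,5) = 1/858; Σ_t [0,0]: t=0:+1/725760 = 1/725760; (3j)²=5/78 [(1 6 5; 1 -5 4)], sign=-1
I_A²/I_B² = (6/143)/(5/78) = 36/55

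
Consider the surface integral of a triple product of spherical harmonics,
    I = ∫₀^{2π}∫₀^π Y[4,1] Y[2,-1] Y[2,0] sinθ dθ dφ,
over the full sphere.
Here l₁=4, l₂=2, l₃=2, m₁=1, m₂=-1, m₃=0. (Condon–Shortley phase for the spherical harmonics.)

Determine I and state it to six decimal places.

m-sum 0 ✓  L=8 even ✓  2≤2≤6 ✓
Π(2lᵢ+1) = 9×5×5 = 225
triangle coeff Δ(4,2,2) = 1/630
Σ_t [2,2]: t=2:+1/16 = 1/16
(3j)²=2/35 [(4 2 2; 0 0 0)], sign=+1
Σ_t [1,1]: t=1:−1/24 = -1/24
(3j)²=1/21 [(4 2 2; 1 -1 0)], sign=-1
⇒ 4πI² = 30/49
I = (-1)√(30/49/(4π)) = -0.22072812

-0.220728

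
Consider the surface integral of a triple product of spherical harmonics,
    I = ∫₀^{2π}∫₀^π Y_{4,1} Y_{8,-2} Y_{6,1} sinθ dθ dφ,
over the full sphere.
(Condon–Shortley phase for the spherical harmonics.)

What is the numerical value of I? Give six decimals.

0.132771

Rules hold: Σm=0, L=18 even, 4≤6≤12.
N = 9·17·13 = 1989
Δ = 6!·2!·10!/19! = 1/23279256
Racah Σ t=2..4: t=2:+1/1658880 t=3:−1/518400 t=4:+1/1658880 = -1/1382400
⇒ 3j(4 8 6; 0 0 0)² = 504/46189, sgn -1
Racah Σ t=1..3: t=1:−1/3456000 t=2:+1/829440 t=3:−1/2177280 = 199/435456000
⇒ 3j(4 8 6; 1 -2 1)² = 39601/3879876, sgn -1
4πI² = N·(3j₀)²·(3jₘ)² = 2138454/9653501
I = +1·√(0.221521/4π) = 0.13277081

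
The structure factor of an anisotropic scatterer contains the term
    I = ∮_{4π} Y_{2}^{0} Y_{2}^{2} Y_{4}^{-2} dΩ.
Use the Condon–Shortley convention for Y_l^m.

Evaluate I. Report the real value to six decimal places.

Rules hold: Σm=0, L=8 even, 0≤4≤4.
N = 5·5·9 = 225
Δ = 0!·4!·4!/9! = 1/630
Racah Σ t=0..0: t=0:+1/16 = 1/16
⇒ 3j(2 2 4; 0 0 0)² = 2/35, sgn +1
Racah Σ t=0..0: t=0:+1/96 = 1/96
⇒ 3j(2 2 4; 0 2 -2)² = 1/42, sgn +1
4πI² = N·(3j₀)²·(3jₘ)² = 15/49
I = +1·√(0.306122/4π) = 0.15607835

0.156078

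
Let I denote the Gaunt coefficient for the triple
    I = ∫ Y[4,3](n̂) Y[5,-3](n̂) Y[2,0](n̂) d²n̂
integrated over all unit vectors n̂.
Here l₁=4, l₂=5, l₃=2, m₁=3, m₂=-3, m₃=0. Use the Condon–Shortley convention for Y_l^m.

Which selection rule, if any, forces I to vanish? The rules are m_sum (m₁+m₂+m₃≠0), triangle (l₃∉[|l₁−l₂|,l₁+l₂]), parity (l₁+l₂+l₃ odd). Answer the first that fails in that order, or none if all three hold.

azimuthal sum: 3 − 3 + 0 = 0  ✓
1 ≤ 2 ≤ 9 (triangle on l)  ✓
L = 4 + 5 + 2 = 11 (odd)  ✗

parity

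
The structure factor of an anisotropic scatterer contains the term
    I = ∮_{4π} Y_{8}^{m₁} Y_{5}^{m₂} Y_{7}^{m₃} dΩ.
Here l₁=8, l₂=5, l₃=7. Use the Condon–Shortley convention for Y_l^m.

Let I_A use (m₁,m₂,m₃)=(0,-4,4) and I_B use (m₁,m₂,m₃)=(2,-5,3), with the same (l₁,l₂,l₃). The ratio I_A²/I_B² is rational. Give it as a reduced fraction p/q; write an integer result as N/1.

198/175

Same 8,5,7: normalisation and zero-m 3j drop out of the ratio.
A: Δ: 6! 10! 4! / 21! → 1/814773960; sum: t=0:+1/348364800 t=1:−1/87091200 = -1/116121600; 3j²(8 5 7; 0 -4 4) = Δ·Π!·Σ² = 54/4199  (sign +1)
B: Δ: 6! 10! 4! / 21! → 1/814773960; sum: t=0:+1/298598400 = 1/298598400; 3j²(8 5 7; 2 -5 3) = Δ·Π!·Σ² = 525/46189  (sign +1)
I_A²/I_B² = (54/4199)/(525/46189) = 198/175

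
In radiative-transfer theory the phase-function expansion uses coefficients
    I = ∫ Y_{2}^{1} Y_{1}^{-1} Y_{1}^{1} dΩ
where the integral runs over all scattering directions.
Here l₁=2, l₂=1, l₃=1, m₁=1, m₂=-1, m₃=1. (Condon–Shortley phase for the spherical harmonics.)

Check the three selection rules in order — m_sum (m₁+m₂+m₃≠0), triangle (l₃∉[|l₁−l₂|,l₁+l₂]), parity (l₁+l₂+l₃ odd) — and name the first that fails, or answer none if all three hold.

azimuthal sum: 1 − 1 + 1 = 1  ✗
1 ≤ 1 ≤ 3 (triangle on l)
L = 2 + 1 + 1 = 4 (even)

m_sum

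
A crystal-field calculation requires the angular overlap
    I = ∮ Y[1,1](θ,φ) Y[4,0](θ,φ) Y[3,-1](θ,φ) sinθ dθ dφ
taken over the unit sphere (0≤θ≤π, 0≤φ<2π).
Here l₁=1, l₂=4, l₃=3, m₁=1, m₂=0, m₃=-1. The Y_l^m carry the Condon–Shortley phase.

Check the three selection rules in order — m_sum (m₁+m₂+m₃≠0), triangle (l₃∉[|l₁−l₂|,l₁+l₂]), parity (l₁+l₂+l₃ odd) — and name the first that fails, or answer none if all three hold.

none

m₁+m₂+m₃ = 1 + 0 − 1 = 0  ✓
triangle: |1−4|=3 ≤ l₃=3 ≤ 1+4=5  ✓
parity: l₁+l₂+l₃ = 8 is even  ✓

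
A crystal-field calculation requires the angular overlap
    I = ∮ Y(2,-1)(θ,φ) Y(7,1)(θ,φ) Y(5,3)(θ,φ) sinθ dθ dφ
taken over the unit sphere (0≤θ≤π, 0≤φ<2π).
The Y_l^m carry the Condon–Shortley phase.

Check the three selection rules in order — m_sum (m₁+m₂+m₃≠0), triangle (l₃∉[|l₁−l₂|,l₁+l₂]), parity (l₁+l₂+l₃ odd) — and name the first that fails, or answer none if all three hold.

m_sum

m₁+m₂+m₃ = -1 + 1 + 3 = 3  ✗
triangle: |2−7|=5 ≤ l₃=5 ≤ 2+7=9
parity: l₁+l₂+l₃ = 14 is even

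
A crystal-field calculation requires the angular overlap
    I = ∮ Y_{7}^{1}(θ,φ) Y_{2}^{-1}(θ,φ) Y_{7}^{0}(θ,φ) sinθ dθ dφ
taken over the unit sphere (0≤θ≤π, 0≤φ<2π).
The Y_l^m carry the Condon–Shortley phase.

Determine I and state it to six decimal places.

-0.026159

Checks pass: Σm=0; 16 even; l₃=7∈[5,9].
(2·7+1)(2·2+1)(2·7+1) = 1125
Δ: 2! 12! 2! / 17! → 1/185640
sum: t=0:+1/2419200 t=1:−1/518400 t=2:+1/2419200 = -1/907200
3j²(7 2 7; 0 0 0) = Δ·Π!·Σ² = 56/3315  (sign +1)
sum: t=0:+1/1036800 t=1:−1/1209600 = 1/7257600
3j²(7 2 7; 1 -1 0) = Δ·Π!·Σ² = 1/2210  (sign -1)
combine: 4πI² = 1125·56/3315·1/2210 = 420/48841
take √, sign -1: I = -0.02615938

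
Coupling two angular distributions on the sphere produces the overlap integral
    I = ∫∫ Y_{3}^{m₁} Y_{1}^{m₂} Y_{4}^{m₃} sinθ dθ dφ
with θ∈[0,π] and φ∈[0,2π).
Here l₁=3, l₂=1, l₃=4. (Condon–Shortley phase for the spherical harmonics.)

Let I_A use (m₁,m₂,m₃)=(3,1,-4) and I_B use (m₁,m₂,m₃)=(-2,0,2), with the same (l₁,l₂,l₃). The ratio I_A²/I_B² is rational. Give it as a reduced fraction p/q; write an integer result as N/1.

7/3

l's match ⇒ only the (l;m) 3-j factors differ between A and B.
A: triangle coeff Δ(3,1,4) = 1/252; Σ_t [0,0]: t=0:+1/1440 = 1/1440; (3j)²=1/9 [(3 1 4; 3 1 -4)], sign=+1
B: triangle coeff Δ(3,1,4) = 1/252; Σ_t [0,0]: t=0:+1/120 = 1/120; (3j)²=1/21 [(3 1 4; -2 0 2)], sign=+1
I_A²/I_B² = (1/9)/(1/21) = 7/3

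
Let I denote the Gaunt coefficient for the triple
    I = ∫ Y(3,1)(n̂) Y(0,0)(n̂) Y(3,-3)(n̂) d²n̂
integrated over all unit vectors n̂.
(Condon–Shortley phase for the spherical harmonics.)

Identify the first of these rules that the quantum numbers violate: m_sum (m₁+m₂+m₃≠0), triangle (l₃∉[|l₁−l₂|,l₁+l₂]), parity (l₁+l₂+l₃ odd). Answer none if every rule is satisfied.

m_sum

m₁+m₂+m₃ = 1 + 0 − 3 = -2  ✗
triangle: |3−0|=3 ≤ l₃=3 ≤ 3+0=3
parity: l₁+l₂+l₃ = 6 is even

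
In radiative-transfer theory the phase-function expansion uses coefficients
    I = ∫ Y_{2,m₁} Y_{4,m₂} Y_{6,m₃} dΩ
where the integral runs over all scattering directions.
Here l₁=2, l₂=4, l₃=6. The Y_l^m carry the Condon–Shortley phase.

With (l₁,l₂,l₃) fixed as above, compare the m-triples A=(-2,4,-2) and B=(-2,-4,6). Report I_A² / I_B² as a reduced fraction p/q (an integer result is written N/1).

Shared (l₁,l₂,l₃)=(2,4,6): N and (l;000)² cancel in I_A²/I_B².
A: Δ = 0!·4!·8!/13! = 1/6435; Racah Σ t=0..0: t=0:+1/967680 = 1/967680; ⇒ 3j(2 4 6; -2 4 -2)² = 1/6435, sgn +1
B: Δ = 0!·4!·8!/13! = 1/6435; Racah Σ t=0..0: t=0:+1/967680 = 1/967680; ⇒ 3j(2 4 6; -2 -4 6)² = 1/13, sgn +1
I_A²/I_B² = (1/6435)/(1/13) = 1/495

1/495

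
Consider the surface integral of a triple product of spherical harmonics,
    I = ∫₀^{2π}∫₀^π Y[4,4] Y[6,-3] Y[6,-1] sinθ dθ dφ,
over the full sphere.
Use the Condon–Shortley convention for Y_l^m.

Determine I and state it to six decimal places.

-0.167630

m-sum 0 ✓  L=16 even ✓  2≤6≤10 ✓
Π(2lᵢ+1) = 9×13×13 = 1521
triangle coeff Δ(4,6,6) = 1/15315300
Σ_t [0,4]: t=0:+1/829440 t=1:−1/25920 t=2:+1/9216 t=3:−1/25920 t=4:+1/829440 = 7/207360
(3j)²=28/2431 [(4 6 6; 0 0 0)], sign=+1
Σ_t [0,0]: t=0:+1/414720 = 1/414720
(3j)²=49/2431 [(4 6 6; 4 -3 -1)], sign=-1
⇒ 4πI² = 12348/34969
I = (-1)√(12348/34969/(4π)) = -0.16763001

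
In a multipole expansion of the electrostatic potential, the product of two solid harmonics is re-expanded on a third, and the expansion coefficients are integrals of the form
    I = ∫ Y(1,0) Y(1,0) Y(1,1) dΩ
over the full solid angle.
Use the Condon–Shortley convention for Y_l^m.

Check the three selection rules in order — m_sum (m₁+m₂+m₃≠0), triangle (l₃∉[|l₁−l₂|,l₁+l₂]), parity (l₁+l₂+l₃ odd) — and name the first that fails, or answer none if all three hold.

m_sum

Σmᵢ = 1  ✗
l₃∈[|l₁−l₂|,l₁+l₂]=[0,2], have l₃=1
Σlᵢ = 3 ⇒ odd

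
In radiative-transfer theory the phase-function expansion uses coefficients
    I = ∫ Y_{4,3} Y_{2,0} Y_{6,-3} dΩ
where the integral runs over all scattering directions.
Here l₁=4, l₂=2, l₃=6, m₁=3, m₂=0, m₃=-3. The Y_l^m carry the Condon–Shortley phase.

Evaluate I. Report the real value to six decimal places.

m-sum 0 ✓  L=12 even ✓  2≤6≤6 ✓
Π(2lᵢ+1) = 9×5×13 = 585
triangle coeff Δ(4,2,6) = 1/6435
Σ_t [0,0]: t=0:+1/2304 = 1/2304
(3j)²=5/143 [(4 2 6; 0 0 0)], sign=+1
Σ_t [0,0]: t=0:+1/20160 = 1/20160
(3j)²=12/715 [(4 2 6; 3 0 -3)], sign=-1
⇒ 4πI² = 540/1573
I = (-1)√(540/1573/(4π)) = -0.16528277

-0.165283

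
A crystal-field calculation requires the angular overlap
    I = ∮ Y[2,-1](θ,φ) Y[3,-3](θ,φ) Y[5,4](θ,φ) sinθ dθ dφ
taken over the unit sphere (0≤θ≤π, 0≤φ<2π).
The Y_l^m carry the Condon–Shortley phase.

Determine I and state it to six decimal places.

m-sum 0 ✓  L=10 even ✓  1≤5≤5 ✓
Π(2lᵢ+1) = 5×7×11 = 385
triangle coeff Δ(2,3,5) = 1/2310
Σ_t [0,0]: t=0:+1/144 = 1/144
(3j)²=10/231 [(2 3 5; 0 0 0)], sign=-1
Σ_t [0,0]: t=0:+1/4320 = 1/4320
(3j)²=2/55 [(2 3 5; -1 -3 4)], sign=-1
⇒ 4πI² = 20/33
I = (+1)√(20/33/(4π)) = 0.21961050

0.219610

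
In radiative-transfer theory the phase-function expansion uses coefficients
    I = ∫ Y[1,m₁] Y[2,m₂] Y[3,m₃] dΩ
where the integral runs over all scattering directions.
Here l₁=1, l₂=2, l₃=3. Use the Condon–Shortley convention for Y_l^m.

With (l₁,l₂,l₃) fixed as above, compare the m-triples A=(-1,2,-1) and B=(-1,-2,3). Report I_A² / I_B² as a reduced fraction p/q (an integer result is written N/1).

1/15

Same 1,2,3: normalisation and zero-m 3j drop out of the ratio.
A: Δ: 0! 2! 4! / 7! → 1/105; sum: t=0:+1/48 = 1/48; 3j²(1 2 3; -1 2 -1) = Δ·Π!·Σ² = 1/105  (sign +1)
B: Δ: 0! 2! 4! / 7! → 1/105; sum: t=0:+1/48 = 1/48; 3j²(1 2 3; -1 -2 3) = Δ·Π!·Σ² = 1/7  (sign +1)
I_A²/I_B² = (1/105)/(1/7) = 1/15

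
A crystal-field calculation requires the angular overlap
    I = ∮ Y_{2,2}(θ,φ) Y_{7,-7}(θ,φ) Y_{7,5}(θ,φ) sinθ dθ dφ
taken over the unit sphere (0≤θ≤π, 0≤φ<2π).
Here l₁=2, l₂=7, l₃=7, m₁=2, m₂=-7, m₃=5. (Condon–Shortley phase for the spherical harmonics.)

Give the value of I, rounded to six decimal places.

0.066694

Rules hold: Σm=0, L=16 even, 5≤7≤9.
N = 5·15·15 = 1125
Δ = 2!·2!·12!/17! = 1/185640
Racah Σ t=0..2: t=0:+1/2419200 t=1:−1/518400 t=2:+1/2419200 = -1/907200
⇒ 3j(2 7 7; 0 0 0)² = 56/3315, sgn +1
Racah Σ t=0..0: t=0:+1/1916006400 = 1/1916006400
⇒ 3j(2 7 7; 2 -7 5)² = 1/340, sgn +1
4πI² = N·(3j₀)²·(3jₘ)² = 210/3757
I = +1·√(0.0558957/4π) = 0.06669359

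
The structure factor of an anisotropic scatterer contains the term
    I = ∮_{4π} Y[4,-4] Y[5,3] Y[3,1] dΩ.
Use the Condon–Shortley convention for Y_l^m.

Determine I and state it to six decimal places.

0.169606

Rules hold: Σm=0, L=12 even, 1≤3≤9.
N = 9·11·7 = 693
Δ = 6!·2!·4!/13! = 1/180180
Racah Σ t=2..4: t=2:+1/576 t=3:−1/144 t=4:+1/576 = -1/288
⇒ 3j(4 5 3; 0 0 0)² = 20/1001, sgn +1
Racah Σ t=6..6: t=6:+1/5760 = 1/5760
⇒ 3j(4 5 3; -4 3 1)² = 56/2145, sgn +1
4πI² = N·(3j₀)²·(3jₘ)² = 672/1859
I = +1·√(0.361485/4π) = 0.16960553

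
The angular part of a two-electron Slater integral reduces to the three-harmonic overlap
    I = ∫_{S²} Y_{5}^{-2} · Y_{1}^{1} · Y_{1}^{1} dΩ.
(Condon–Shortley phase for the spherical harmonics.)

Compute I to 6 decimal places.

0.000000

triangle: need 4≤l₃≤6, have 1; I=0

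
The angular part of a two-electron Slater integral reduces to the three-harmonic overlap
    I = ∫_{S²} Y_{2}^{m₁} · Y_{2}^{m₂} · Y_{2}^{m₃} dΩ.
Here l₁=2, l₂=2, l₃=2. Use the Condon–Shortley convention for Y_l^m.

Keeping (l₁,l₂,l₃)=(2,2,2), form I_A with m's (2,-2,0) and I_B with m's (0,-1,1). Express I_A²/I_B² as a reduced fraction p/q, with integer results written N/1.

Shared (l₁,l₂,l₃)=(2,2,2): N and (l;000)² cancel in I_A²/I_B².
A: Δ = 2!·2!·2!/7! = 1/630; Racah Σ t=0..0: t=0:+1/8 = 1/8; ⇒ 3j(2 2 2; 2 -2 0)² = 2/35, sgn +1
B: Δ = 2!·2!·2!/7! = 1/630; Racah Σ t=0..1: t=0:+1/4 t=1:−1/2 = -1/4; ⇒ 3j(2 2 2; 0 -1 1)² = 1/70, sgn +1
I_A²/I_B² = (2/35)/(1/70) = 4/1

4/1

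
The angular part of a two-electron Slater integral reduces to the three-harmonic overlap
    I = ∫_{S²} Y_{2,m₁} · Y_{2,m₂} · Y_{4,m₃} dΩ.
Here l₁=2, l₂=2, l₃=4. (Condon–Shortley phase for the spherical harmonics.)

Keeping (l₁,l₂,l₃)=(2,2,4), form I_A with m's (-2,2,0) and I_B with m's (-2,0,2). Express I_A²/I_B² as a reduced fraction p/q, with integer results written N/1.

1/15

Shared (l₁,l₂,l₃)=(2,2,4): N and (l;000)² cancel in I_A²/I_B².
A: Δ = 0!·4!·4!/9! = 1/630; Racah Σ t=0..0: t=0:+1/576 = 1/576; ⇒ 3j(2 2 4; -2 2 0)² = 1/630, sgn +1
B: Δ = 0!·4!·4!/9! = 1/630; Racah Σ t=0..0: t=0:+1/96 = 1/96; ⇒ 3j(2 2 4; -2 0 2)² = 1/42, sgn +1
I_A²/I_B² = (1/630)/(1/42) = 1/15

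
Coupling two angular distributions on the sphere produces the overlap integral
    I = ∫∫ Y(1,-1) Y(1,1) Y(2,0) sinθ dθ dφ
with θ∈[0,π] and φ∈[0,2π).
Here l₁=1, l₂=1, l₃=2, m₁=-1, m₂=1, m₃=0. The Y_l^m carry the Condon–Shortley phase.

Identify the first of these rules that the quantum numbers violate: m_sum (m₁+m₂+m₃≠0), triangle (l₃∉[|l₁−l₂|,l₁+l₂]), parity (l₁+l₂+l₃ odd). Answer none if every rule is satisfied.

none

azimuthal sum: -1 + 1 + 0 = 0  ✓
0 ≤ 2 ≤ 2 (triangle on l)  ✓
L = 1 + 1 + 2 = 4 (even)  ✓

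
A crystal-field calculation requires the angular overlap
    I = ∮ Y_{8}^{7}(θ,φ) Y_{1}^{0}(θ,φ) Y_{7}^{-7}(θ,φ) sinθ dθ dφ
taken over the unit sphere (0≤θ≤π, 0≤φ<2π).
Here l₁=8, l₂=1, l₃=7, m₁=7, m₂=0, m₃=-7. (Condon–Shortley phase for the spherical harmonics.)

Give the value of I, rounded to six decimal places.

Rules hold: Σm=0, L=16 even, 7≤7≤9.
N = 17·3·15 = 765
Δ = 2!·14!·0!/17! = 1/2040
Racah Σ t=1..1: t=1:−1/25401600 = -1/25401600
⇒ 3j(8 1 7; 0 0 0)² = 8/255, sgn +1
Racah Σ t=1..1: t=1:−1/87178291200 = -1/87178291200
⇒ 3j(8 1 7; 7 0 -7)² = 1/136, sgn -1
4πI² = N·(3j₀)²·(3jₘ)² = 3/17
I = -1·√(0.176471/4π) = -0.11850352

-0.118504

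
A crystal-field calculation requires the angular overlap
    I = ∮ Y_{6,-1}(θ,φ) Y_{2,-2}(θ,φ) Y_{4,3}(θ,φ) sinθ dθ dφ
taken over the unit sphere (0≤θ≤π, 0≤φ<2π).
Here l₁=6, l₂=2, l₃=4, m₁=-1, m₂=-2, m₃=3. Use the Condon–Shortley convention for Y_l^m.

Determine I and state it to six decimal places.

Rules hold: Σm=0, L=12 even, 4≤4≤8.
N = 13·5·9 = 585
Δ = 4!·8!·0!/13! = 1/6435
Racah Σ t=2..2: t=2:+1/2304 = 1/2304
⇒ 3j(6 2 4; 0 0 0)² = 5/143, sgn +1
Racah Σ t=0..0: t=0:+1/120960 = 1/120960
⇒ 3j(6 2 4; -1 -2 3)² = 1/1287, sgn -1
4πI² = N·(3j₀)²·(3jₘ)² = 25/1573
I = -1·√(0.0158932/4π) = -0.03556319

-0.035563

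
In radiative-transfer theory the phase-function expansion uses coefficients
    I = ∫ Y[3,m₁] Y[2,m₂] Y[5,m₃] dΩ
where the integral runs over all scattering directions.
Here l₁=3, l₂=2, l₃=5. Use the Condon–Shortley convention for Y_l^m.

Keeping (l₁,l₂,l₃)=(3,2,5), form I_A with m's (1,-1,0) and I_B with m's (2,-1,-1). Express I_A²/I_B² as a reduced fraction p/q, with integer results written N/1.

25/12

Same 3,2,5: normalisation and zero-m 3j drop out of the ratio.
A: Δ: 0! 6! 4! / 11! → 1/2310; sum: t=0:+1/288 = 1/288; 3j²(3 2 5; 1 -1 0) = Δ·Π!·Σ² = 5/231  (sign -1)
B: Δ: 0! 6! 4! / 11! → 1/2310; sum: t=0:+1/720 = 1/720; 3j²(3 2 5; 2 -1 -1) = Δ·Π!·Σ² = 4/385  (sign +1)
I_A²/I_B² = (5/231)/(4/385) = 25/12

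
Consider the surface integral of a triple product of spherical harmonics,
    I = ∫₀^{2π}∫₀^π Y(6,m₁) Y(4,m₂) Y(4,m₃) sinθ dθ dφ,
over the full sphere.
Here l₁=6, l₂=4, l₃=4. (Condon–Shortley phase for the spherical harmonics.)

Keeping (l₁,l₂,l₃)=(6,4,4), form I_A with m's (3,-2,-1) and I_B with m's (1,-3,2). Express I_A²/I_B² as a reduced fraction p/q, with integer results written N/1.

70/169

Same 6,4,4: normalisation and zero-m 3j drop out of the ratio.
A: Δ: 6! 6! 2! / 15! → 1/1261260; sum: t=0:+1/51840 t=1:−1/5760 t=2:+1/11520 = -7/103680; 3j²(6 4 4; 3 -2 -1) = Δ·Π!·Σ² = 7/858  (sign +1)
B: Δ: 6! 6! 2! / 15! → 1/1261260; sum: t=0:+1/86400 t=1:−1/11520 = -13/172800; 3j²(6 4 4; 1 -3 2) = Δ·Π!·Σ² = 13/660  (sign -1)
I_A²/I_B² = (7/858)/(13/660) = 70/169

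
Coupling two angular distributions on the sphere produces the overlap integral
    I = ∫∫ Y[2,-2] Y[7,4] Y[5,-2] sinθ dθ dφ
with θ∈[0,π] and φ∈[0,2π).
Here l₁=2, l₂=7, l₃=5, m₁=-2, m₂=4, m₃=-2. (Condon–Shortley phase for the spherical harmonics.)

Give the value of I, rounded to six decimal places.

0.205860

m-sum 0 ✓  L=14 even ✓  5≤5≤9 ✓
Π(2lᵢ+1) = 5×15×11 = 825
triangle coeff Δ(2,7,5) = 1/15015
Σ_t [2,2]: t=2:+1/57600 = 1/57600
(3j)²=21/715 [(2 7 5; 0 0 0)], sign=-1
Σ_t [4,4]: t=4:+1/725760 = 1/725760
(3j)²=2/91 [(2 7 5; -2 4 -2)], sign=-1
⇒ 4πI² = 90/169
I = (+1)√(90/169/(4π)) = 0.20586047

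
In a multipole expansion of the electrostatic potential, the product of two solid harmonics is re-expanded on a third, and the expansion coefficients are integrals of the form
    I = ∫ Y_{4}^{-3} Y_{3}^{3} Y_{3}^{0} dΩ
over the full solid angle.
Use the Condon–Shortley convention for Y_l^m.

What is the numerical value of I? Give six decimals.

0.203551

m-sum 0 ✓  L=10 even ✓  1≤3≤7 ✓
Π(2lᵢ+1) = 9×7×7 = 441
triangle coeff Δ(4,3,3) = 1/34650
Σ_t [1,3]: t=1:−1/72 t=2:+1/16 t=3:−1/72 = 5/144
(3j)²=2/77 [(4 3 3; 0 0 0)], sign=-1
Σ_t [4,4]: t=4:+1/288 = 1/288
(3j)²=1/22 [(4 3 3; -3 3 0)], sign=-1
⇒ 4πI² = 63/121
I = (+1)√(63/121/(4π)) = 0.20355073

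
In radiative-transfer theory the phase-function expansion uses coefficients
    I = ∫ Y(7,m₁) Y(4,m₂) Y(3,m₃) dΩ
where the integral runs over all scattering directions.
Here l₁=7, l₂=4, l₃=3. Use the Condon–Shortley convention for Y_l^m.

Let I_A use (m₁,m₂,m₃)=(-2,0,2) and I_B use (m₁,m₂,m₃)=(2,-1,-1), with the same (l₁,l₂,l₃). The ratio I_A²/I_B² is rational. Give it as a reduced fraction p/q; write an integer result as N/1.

Same 7,4,3: normalisation and zero-m 3j drop out of the ratio.
A: Δ: 8! 6! 0! / 15! → 1/45045; sum: t=4:+1/69120 = 1/69120; 3j²(7 4 3; -2 0 2) = Δ·Π!·Σ² = 2/143  (sign -1)
B: Δ: 8! 6! 0! / 15! → 1/45045; sum: t=3:−1/34560 = -1/34560; 3j²(7 4 3; 2 -1 -1) = Δ·Π!·Σ² = 4/143  (sign -1)
I_A²/I_B² = (2/143)/(4/143) = 1/2

1/2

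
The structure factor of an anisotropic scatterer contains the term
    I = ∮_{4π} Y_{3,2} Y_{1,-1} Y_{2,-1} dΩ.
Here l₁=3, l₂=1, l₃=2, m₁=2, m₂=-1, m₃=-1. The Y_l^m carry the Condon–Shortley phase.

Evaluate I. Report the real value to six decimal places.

0.261169

Rules hold: Σm=0, L=6 even, 2≤2≤4.
N = 7·3·5 = 105
Δ = 2!·4!·0!/7! = 1/105
Racah Σ t=1..1: t=1:−1/4 = -1/4
⇒ 3j(3 1 2; 0 0 0)² = 3/35, sgn -1
Racah Σ t=0..0: t=0:+1/12 = 1/12
⇒ 3j(3 1 2; 2 -1 -1)² = 2/21, sgn -1
4πI² = N·(3j₀)²·(3jₘ)² = 6/7
I = +1·√(0.857143/4π) = 0.26116903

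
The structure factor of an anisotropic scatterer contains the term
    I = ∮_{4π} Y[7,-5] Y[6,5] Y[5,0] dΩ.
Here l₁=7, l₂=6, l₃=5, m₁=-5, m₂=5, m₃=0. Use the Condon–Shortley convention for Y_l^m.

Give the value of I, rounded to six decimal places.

m-sum 0 ✓  L=18 even ✓  1≤5≤13 ✓
Π(2lᵢ+1) = 15×13×11 = 2145
triangle coeff Δ(7,6,5) = 1/174594420
Σ_t [2,6]: t=2:+1/4147200 t=3:−1/207360 t=4:+1/82944 t=5:−1/207360 t=6:+1/4147200 = 1/345600
(3j)²=420/46189 [(7 6 5; 0 0 0)], sign=-1
Σ_t [7,8]: t=7:−1/14515200 t=8:+1/11612160 = 1/58060800
(3j)²=55/58786 [(7 6 5; -5 5 0)], sign=-1
⇒ 4πI² = 24750/1356277
I = (+1)√(24750/1356277/(4π)) = 0.03810733

0.038107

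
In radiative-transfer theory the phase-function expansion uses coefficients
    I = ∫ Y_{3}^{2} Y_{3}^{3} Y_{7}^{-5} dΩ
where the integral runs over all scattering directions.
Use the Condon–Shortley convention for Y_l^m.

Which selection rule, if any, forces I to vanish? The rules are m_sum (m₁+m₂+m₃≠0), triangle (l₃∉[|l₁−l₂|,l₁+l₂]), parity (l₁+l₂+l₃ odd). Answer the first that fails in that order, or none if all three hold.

triangle

m₁+m₂+m₃ = 2 + 3 − 5 = 0  ✓
triangle: |3−3|=0 ≤ l₃=7 ≤ 3+3=6  ✗
parity: l₁+l₂+l₃ = 13 is odd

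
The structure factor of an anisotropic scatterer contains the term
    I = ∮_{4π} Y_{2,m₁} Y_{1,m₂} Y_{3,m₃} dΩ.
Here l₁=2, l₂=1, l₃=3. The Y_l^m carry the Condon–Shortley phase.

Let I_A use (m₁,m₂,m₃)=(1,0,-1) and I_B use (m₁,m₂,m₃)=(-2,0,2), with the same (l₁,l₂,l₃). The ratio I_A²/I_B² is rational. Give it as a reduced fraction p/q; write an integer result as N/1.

8/5

Shared (l₁,l₂,l₃)=(2,1,3): N and (l;000)² cancel in I_A²/I_B².
A: Δ = 0!·4!·2!/7! = 1/105; Racah Σ t=0..0: t=0:+1/6 = 1/6; ⇒ 3j(2 1 3; 1 0 -1)² = 8/105, sgn +1
B: Δ = 0!·4!·2!/7! = 1/105; Racah Σ t=0..0: t=0:+1/24 = 1/24; ⇒ 3j(2 1 3; -2 0 2)² = 1/21, sgn -1
I_A²/I_B² = (8/105)/(1/21) = 8/5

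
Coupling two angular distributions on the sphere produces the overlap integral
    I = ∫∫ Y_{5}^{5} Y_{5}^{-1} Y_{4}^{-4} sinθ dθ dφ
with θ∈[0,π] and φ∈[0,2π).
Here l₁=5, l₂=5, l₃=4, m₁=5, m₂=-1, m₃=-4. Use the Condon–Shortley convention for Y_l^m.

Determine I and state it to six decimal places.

-0.075170

m-sum 0 ✓  L=14 even ✓  0≤4≤10 ✓
Π(2lᵢ+1) = 11×11×9 = 1089
triangle coeff Δ(5,5,4) = 1/3153150
Σ_t [1,5]: t=1:−1/69120 t=2:+1/1728 t=3:−1/576 t=4:+1/1728 t=5:−1/69120 = -7/11520
(3j)²=2/143 [(5 5 4; 0 0 0)], sign=-1
Σ_t [0,0]: t=0:+1/414720 = 1/414720
(3j)²=2/429 [(5 5 4; 5 -1 -4)], sign=+1
⇒ 4πI² = 12/169
I = (-1)√(12/169/(4π)) = -0.07516962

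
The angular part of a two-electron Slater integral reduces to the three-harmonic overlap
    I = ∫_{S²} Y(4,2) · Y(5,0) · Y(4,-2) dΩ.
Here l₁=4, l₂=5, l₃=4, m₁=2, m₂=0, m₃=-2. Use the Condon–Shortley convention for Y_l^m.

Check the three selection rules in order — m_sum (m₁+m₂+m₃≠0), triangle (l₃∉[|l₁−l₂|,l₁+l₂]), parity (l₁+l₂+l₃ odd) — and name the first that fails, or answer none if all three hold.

azimuthal sum: 2 + 0 − 2 = 0  ✓
1 ≤ 4 ≤ 9 (triangle on l)  ✓
L = 4 + 5 + 4 = 13 (odd)  ✗

parity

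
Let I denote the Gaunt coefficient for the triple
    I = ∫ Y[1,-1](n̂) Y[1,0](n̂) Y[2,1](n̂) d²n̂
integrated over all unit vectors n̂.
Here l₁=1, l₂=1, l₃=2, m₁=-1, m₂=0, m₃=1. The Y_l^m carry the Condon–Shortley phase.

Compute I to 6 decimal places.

Rules hold: Σm=0, L=4 even, 0≤2≤2.
N = 3·3·5 = 45
Δ = 0!·2!·2!/5! = 1/30
Racah Σ t=0..0: t=0:+1/1 = 1/1
⇒ 3j(1 1 2; 0 0 0)² = 2/15, sgn +1
Racah Σ t=0..0: t=0:+1/2 = 1/2
⇒ 3j(1 1 2; -1 0 1)² = 1/10, sgn -1
4πI² = N·(3j₀)²·(3jₘ)² = 3/5
I = -1·√(0.6/4π) = -0.21850969

-0.218510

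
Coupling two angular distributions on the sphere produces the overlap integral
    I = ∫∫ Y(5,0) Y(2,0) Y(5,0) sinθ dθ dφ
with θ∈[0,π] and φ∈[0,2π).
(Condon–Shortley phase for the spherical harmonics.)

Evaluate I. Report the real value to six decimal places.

m-sum 0 ✓  L=12 even ✓  3≤5≤7 ✓
Π(2lᵢ+1) = 11×5×11 = 605
triangle coeff Δ(5,2,5) = 1/38610
Σ_t [0,2]: t=0:+1/2880 t=1:−1/576 t=2:+1/2880 = -1/960
(3j)²=10/429 [(5 2 5; 0 0 0)], sign=+1
(m-triple is (0,0,0) — same symbol as above.)
⇒ 4πI² = 500/1521
I = (+1)√(500/1521/(4π)) = 0.16173926

0.161739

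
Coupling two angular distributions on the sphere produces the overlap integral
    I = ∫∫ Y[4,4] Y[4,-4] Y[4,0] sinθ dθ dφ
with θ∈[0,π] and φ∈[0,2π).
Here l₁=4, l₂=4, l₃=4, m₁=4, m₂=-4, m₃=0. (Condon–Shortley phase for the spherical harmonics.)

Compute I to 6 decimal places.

Rules hold: Σm=0, L=12 even, 0≤4≤8.
N = 9·9·9 = 729
Δ = 4!·4!·4!/13! = 1/450450
Racah Σ t=0..4: t=0:+1/13824 t=1:−1/216 t=2:+1/64 t=3:−1/216 t=4:+1/13824 = 5/768
⇒ 3j(4 4 4; 0 0 0)² = 18/1001, sgn +1
Racah Σ t=0..0: t=0:+1/13824 = 1/13824
⇒ 3j(4 4 4; 4 -4 0)² = 14/1287, sgn +1
4πI² = N·(3j₀)²·(3jₘ)² = 2916/20449
I = +1·√(0.142599/4π) = 0.10652531

0.106525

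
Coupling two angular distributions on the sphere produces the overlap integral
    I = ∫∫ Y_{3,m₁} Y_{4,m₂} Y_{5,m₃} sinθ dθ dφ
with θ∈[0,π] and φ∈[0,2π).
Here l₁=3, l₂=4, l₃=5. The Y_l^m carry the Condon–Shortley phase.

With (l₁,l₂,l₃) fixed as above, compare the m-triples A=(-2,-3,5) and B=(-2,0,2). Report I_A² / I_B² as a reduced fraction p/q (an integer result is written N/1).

21/2

Same 3,4,5: normalisation and zero-m 3j drop out of the ratio.
A: Δ: 2! 4! 6! / 13! → 1/180180; sum: t=1:−1/17280 = -1/17280; 3j²(3 4 5; -2 -3 5) = Δ·Π!·Σ² = 35/858  (sign -1)
B: Δ: 2! 4! 6! / 13! → 1/180180; sum: t=1:−1/864 t=2:+1/576 = 1/1728; 3j²(3 4 5; -2 0 2) = Δ·Π!·Σ² = 5/1287  (sign -1)
I_A²/I_B² = (35/858)/(5/1287) = 21/2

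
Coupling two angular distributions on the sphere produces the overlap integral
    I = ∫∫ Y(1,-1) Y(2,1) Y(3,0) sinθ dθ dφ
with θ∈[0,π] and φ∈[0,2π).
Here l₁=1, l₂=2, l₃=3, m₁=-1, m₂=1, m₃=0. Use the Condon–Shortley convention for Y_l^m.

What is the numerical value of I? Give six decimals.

0.143048

Checks pass: Σm=0; 6 even; l₃=3∈[1,3].
(2·1+1)(2·2+1)(2·3+1) = 105
Δ: 0! 2! 4! / 7! → 1/105
sum: t=0:+1/4 = 1/4
3j²(1 2 3; 0 0 0) = Δ·Π!·Σ² = 3/35  (sign -1)
sum: t=0:+1/12 = 1/12
3j²(1 2 3; -1 1 0) = Δ·Π!·Σ² = 1/35  (sign -1)
combine: 4πI² = 105·3/35·1/35 = 9/35
take √, sign +1: I = 0.14304817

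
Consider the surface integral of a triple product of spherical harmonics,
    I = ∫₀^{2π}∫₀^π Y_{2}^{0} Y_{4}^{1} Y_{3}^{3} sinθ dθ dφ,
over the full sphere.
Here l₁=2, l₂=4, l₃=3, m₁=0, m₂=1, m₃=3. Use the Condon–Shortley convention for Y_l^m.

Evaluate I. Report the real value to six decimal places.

Σmᵢ = 4 ≠ 0, so the φ-integral vanishes; I = 0

0.000000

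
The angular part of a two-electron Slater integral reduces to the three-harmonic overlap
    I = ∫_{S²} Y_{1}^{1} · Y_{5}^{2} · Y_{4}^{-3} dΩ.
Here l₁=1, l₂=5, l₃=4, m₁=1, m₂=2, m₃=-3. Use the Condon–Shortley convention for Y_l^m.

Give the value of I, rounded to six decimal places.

0.085055

Rules hold: Σm=0, L=10 even, 4≤4≤6.
N = 3·11·9 = 297
Δ = 2!·0!·8!/11! = 1/495
Racah Σ t=1..1: t=1:−1/576 = -1/576
⇒ 3j(1 5 4; 0 0 0)² = 5/99, sgn -1
Racah Σ t=0..0: t=0:+1/10080 = 1/10080
⇒ 3j(1 5 4; 1 2 -3)² = 1/165, sgn -1
4πI² = N·(3j₀)²·(3jₘ)² = 1/11
I = +1·√(0.0909091/4π) = 0.08505478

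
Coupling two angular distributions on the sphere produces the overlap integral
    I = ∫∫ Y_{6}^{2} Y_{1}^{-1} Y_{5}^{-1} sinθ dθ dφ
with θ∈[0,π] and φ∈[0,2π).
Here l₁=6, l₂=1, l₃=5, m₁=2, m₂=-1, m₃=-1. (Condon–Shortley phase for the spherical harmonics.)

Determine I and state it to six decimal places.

0.216205

Checks pass: Σm=0; 12 even; l₃=5∈[5,7].
(2·6+1)(2·1+1)(2·5+1) = 429
Δ: 2! 10! 0! / 13! → 1/858
sum: t=1:−1/14400 = -1/14400
3j²(6 1 5; 0 0 0) = Δ·Π!·Σ² = 6/143  (sign +1)
sum: t=0:+1/34560 = 1/34560
3j²(6 1 5; 2 -1 -1) = Δ·Π!·Σ² = 14/429  (sign +1)
combine: 4πI² = 429·6/143·14/429 = 84/143
take √, sign +1: I = 0.21620548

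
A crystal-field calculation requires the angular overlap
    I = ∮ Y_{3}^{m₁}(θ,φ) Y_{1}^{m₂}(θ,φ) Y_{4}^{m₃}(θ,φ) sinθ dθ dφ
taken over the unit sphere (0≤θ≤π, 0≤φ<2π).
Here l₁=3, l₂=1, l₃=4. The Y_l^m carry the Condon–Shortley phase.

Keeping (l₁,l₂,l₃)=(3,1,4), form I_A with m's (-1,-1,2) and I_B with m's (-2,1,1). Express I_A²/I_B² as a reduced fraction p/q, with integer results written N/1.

Shared (l₁,l₂,l₃)=(3,1,4): N and (l;000)² cancel in I_A²/I_B².
A: Δ = 0!·6!·2!/9! = 1/252; Racah Σ t=0..0: t=0:+1/96 = 1/96; ⇒ 3j(3 1 4; -1 -1 2)² = 5/84, sgn +1
B: Δ = 0!·6!·2!/9! = 1/252; Racah Σ t=0..0: t=0:+1/240 = 1/240; ⇒ 3j(3 1 4; -2 1 1)² = 1/84, sgn -1
I_A²/I_B² = (5/84)/(1/84) = 5/1

5/1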